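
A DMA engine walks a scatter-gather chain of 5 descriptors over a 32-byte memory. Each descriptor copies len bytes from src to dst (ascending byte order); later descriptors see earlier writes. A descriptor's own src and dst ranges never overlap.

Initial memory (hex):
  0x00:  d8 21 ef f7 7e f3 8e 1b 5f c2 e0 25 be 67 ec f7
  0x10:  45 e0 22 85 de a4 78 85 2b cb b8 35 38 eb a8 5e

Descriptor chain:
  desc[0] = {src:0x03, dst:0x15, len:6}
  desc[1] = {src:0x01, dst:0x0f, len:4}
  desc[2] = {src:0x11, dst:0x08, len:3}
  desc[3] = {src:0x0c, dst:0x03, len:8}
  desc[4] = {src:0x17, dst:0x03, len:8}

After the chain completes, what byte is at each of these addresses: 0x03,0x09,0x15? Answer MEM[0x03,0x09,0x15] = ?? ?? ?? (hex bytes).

D0: mem[0x15..0x1a] <- [f7 7e f3 8e 1b 5f]
D1: mem[0x0f..0x12] <- [21 ef f7 7e]
D2: mem[0x08..0x0a] <- [f7 7e 85]
D3: mem[0x03..0x0a] <- [be 67 ec 21 ef f7 7e 85]
D4: mem[0x03..0x0a] <- [f3 8e 1b 5f 35 38 eb a8]
query mem[0x03]=0xf3, mem[0x09]=0xeb, mem[0x15]=0xf7

MEM[0x03,0x09,0x15] = f3 eb f7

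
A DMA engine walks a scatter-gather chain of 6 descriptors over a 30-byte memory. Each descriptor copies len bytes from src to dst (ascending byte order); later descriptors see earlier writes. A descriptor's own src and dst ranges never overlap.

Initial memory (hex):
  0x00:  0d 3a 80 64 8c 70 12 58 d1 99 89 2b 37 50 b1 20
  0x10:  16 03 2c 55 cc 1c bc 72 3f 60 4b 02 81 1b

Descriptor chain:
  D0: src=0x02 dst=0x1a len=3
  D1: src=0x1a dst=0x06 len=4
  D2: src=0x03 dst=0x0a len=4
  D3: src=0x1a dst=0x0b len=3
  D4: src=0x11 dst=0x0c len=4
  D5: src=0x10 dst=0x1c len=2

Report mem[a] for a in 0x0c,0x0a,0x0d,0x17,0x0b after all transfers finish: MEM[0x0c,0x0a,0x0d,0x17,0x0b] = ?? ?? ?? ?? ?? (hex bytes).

MEM[0x0c,0x0a,0x0d,0x17,0x0b] = 03 64 2c 72 80

#0 dst[0x1a+3] := {0x80,0x64,0x8c}
#1 dst[0x06+4] := {0x80,0x64,0x8c,0x1b}
#2 dst[0x0a+4] := {0x64,0x8c,0x70,0x80}
#3 dst[0x0b+3] := {0x80,0x64,0x8c}
#4 dst[0x0c+4] := {0x03,0x2c,0x55,0xcc}
#5 dst[0x1c+2] := {0x16,0x03}
query mem[0x0c]=0x03, mem[0x0a]=0x64, mem[0x0d]=0x2c, mem[0x17]=0x72, mem[0x0b]=0x80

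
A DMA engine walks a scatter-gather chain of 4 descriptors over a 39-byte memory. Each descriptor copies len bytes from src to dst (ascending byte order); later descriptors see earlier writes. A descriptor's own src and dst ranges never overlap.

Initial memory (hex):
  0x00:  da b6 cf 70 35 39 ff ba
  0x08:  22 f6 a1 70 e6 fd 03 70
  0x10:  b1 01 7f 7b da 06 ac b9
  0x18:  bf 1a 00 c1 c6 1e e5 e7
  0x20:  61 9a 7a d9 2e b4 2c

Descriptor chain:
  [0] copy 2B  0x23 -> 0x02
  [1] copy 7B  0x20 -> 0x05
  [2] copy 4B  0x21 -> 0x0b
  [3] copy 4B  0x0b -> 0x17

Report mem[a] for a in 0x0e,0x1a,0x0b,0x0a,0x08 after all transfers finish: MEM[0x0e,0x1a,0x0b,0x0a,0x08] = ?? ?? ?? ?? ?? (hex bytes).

#0 dst[0x02+2] := {0xd9,0x2e}
#1 dst[0x05+7] := {0x61,0x9a,0x7a,0xd9,0x2e,0xb4,0x2c}
#2 dst[0x0b+4] := {0x9a,0x7a,0xd9,0x2e}
#3 dst[0x17+4] := {0x9a,0x7a,0xd9,0x2e}
query mem[0x0e]=0x2e, mem[0x1a]=0x2e, mem[0x0b]=0x9a, mem[0x0a]=0xb4, mem[0x08]=0xd9

MEM[0x0e,0x1a,0x0b,0x0a,0x08] = 2e 2e 9a b4 d9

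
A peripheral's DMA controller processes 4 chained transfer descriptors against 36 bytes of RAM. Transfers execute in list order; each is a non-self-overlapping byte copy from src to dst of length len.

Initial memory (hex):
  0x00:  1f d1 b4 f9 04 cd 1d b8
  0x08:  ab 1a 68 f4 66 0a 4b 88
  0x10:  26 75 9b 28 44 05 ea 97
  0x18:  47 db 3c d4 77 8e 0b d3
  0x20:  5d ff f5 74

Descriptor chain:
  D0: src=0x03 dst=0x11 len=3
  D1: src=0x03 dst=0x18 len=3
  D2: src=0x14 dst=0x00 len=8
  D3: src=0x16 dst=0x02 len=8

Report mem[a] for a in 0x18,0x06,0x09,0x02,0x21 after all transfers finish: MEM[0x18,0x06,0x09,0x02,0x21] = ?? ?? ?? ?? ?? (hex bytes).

MEM[0x18,0x06,0x09,0x02,0x21] = f9 cd 8e ea ff

  after D0: wrote 3B at 0x11 = f904cd
  after D1: wrote 3B at 0x18 = f904cd
  after D2: wrote 8B at 0x00 = 4405ea97f904cdd4
  after D3: wrote 8B at 0x02 = ea97f904cdd4778e
query mem[0x18]=0xf9, mem[0x06]=0xcd, mem[0x09]=0x8e, mem[0x02]=0xea, mem[0x21]=0xff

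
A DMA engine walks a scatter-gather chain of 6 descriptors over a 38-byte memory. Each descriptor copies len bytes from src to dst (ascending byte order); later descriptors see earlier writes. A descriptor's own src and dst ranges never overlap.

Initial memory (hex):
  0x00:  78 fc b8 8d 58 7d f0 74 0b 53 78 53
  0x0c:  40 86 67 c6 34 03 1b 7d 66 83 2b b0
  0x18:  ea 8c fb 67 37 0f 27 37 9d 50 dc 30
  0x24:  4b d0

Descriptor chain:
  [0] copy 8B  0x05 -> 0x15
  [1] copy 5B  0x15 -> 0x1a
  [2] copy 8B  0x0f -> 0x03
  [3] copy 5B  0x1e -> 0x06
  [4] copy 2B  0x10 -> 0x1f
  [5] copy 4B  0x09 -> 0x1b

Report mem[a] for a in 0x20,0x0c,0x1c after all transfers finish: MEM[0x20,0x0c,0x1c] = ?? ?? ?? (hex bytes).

D0: mem[0x15..0x1c] <- [7d f0 74 0b 53 78 53 40]
D1: mem[0x1a..0x1e] <- [7d f0 74 0b 53]
D2: mem[0x03..0x0a] <- [c6 34 03 1b 7d 66 7d f0]
D3: mem[0x06..0x0a] <- [53 37 9d 50 dc]
D4: mem[0x1f..0x20] <- [34 03]
D5: mem[0x1b..0x1e] <- [50 dc 53 40]
query mem[0x20]=0x03, mem[0x0c]=0x40, mem[0x1c]=0xdc

MEM[0x20,0x0c,0x1c] = 03 40 dc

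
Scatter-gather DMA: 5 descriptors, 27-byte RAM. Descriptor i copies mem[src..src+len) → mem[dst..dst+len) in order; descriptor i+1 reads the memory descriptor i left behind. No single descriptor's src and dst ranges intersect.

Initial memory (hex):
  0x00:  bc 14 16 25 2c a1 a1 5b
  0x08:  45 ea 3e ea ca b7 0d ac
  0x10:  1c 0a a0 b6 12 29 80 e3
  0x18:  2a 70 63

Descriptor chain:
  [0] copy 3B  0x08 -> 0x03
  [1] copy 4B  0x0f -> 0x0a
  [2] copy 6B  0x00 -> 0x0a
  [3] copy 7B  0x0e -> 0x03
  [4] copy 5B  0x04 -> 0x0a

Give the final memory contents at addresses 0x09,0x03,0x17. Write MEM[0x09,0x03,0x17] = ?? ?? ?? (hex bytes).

MEM[0x09,0x03,0x17] = 12 ea e3

[0] 0x08->0x03 len=3 : 45 ea 3e
[1] 0x0f->0x0a len=4 : ac 1c 0a a0
[2] 0x00->0x0a len=6 : bc 14 16 45 ea 3e
[3] 0x0e->0x03 len=7 : ea 3e 1c 0a a0 b6 12
[4] 0x04->0x0a len=5 : 3e 1c 0a a0 b6
query mem[0x09]=0x12, mem[0x03]=0xea, mem[0x17]=0xe3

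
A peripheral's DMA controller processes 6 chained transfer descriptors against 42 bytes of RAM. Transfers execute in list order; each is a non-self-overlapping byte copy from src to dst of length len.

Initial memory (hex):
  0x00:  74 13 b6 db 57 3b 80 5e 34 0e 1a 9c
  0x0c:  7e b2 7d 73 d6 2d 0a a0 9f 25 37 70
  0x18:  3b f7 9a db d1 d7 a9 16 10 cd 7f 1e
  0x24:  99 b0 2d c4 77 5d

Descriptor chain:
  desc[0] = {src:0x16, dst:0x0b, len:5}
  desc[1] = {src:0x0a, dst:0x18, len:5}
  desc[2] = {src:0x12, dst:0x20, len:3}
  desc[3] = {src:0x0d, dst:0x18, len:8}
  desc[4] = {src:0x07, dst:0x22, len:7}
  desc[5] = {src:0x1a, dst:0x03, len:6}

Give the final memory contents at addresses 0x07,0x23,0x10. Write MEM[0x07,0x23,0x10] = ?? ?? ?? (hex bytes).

[0] 0x16->0x0b len=5 : 37 70 3b f7 9a
[1] 0x0a->0x18 len=5 : 1a 37 70 3b f7
[2] 0x12->0x20 len=3 : 0a a0 9f
[3] 0x0d->0x18 len=8 : 3b f7 9a d6 2d 0a a0 9f
[4] 0x07->0x22 len=7 : 5e 34 0e 1a 37 70 3b
[5] 0x1a->0x03 len=6 : 9a d6 2d 0a a0 9f
query mem[0x07]=0xa0, mem[0x23]=0x34, mem[0x10]=0xd6

MEM[0x07,0x23,0x10] = a0 34 d6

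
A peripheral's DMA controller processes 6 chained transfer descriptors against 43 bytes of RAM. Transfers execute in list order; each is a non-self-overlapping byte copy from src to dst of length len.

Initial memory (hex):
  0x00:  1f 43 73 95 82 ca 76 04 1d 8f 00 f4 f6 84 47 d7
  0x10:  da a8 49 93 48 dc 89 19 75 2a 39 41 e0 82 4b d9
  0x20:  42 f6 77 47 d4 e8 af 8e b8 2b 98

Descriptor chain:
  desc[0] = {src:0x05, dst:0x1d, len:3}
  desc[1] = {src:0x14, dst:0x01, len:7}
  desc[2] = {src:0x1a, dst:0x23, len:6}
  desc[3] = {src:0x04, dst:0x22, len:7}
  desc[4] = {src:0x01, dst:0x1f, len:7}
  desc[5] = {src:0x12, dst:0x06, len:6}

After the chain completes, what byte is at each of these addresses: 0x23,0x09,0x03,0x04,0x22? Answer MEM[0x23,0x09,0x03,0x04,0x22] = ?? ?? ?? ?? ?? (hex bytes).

MEM[0x23,0x09,0x03,0x04,0x22] = 75 dc 89 19 19

#0 dst[0x1d+3] := {0xca,0x76,0x04}
#1 dst[0x01+7] := {0x48,0xdc,0x89,0x19,0x75,0x2a,0x39}
#2 dst[0x23+6] := {0x39,0x41,0xe0,0xca,0x76,0x04}
#3 dst[0x22+7] := {0x19,0x75,0x2a,0x39,0x1d,0x8f,0x00}
#4 dst[0x1f+7] := {0x48,0xdc,0x89,0x19,0x75,0x2a,0x39}
#5 dst[0x06+6] := {0x49,0x93,0x48,0xdc,0x89,0x19}
query mem[0x23]=0x75, mem[0x09]=0xdc, mem[0x03]=0x89, mem[0x04]=0x19, mem[0x22]=0x19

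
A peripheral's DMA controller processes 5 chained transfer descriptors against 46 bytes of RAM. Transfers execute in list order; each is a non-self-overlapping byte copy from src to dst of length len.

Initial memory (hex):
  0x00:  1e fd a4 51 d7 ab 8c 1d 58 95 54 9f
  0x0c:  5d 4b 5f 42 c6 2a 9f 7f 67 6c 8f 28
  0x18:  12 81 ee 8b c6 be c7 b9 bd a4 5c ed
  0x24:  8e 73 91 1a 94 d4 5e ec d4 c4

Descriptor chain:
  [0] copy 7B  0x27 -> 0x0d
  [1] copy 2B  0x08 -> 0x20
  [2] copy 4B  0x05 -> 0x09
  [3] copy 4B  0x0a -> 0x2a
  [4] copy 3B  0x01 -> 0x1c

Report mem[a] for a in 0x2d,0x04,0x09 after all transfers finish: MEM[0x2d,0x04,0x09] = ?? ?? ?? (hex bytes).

  after D0: wrote 7B at 0x0d = 1a94d45eecd4c4
  after D1: wrote 2B at 0x20 = 5895
  after D2: wrote 4B at 0x09 = ab8c1d58
  after D3: wrote 4B at 0x2a = 8c1d581a
  after D4: wrote 3B at 0x1c = fda451
query mem[0x2d]=0x1a, mem[0x04]=0xd7, mem[0x09]=0xab

MEM[0x2d,0x04,0x09] = 1a d7 ab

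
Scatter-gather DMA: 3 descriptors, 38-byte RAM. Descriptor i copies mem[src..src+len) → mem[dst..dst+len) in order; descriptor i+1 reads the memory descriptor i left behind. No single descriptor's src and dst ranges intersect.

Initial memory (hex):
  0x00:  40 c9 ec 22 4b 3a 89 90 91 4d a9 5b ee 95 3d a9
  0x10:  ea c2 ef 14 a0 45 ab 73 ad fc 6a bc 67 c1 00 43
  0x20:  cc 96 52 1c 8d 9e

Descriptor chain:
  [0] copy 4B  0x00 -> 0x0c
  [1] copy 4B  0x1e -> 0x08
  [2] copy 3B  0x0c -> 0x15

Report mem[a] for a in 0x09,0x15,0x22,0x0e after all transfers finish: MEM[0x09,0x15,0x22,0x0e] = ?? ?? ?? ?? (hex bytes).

#0 dst[0x0c+4] := {0x40,0xc9,0xec,0x22}
#1 dst[0x08+4] := {0x00,0x43,0xcc,0x96}
#2 dst[0x15+3] := {0x40,0xc9,0xec}
query mem[0x09]=0x43, mem[0x15]=0x40, mem[0x22]=0x52, mem[0x0e]=0xec

MEM[0x09,0x15,0x22,0x0e] = 43 40 52 ec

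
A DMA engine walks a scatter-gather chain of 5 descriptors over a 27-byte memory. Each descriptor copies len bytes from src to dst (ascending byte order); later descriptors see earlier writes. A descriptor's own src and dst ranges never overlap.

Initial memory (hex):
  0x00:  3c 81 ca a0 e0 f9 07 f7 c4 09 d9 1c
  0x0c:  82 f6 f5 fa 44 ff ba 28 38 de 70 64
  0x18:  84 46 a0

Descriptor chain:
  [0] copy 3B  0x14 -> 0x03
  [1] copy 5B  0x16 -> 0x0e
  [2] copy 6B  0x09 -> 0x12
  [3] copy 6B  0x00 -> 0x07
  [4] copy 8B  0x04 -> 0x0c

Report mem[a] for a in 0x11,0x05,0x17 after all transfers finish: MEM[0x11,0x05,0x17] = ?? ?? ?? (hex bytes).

  after D0: wrote 3B at 0x03 = 38de70
  after D1: wrote 5B at 0x0e = 70648446a0
  after D2: wrote 6B at 0x12 = 09d91c82f670
  after D3: wrote 6B at 0x07 = 3c81ca38de70
  after D4: wrote 8B at 0x0c = de70073c81ca38de
query mem[0x11]=0xca, mem[0x05]=0x70, mem[0x17]=0x70

MEM[0x11,0x05,0x17] = ca 70 70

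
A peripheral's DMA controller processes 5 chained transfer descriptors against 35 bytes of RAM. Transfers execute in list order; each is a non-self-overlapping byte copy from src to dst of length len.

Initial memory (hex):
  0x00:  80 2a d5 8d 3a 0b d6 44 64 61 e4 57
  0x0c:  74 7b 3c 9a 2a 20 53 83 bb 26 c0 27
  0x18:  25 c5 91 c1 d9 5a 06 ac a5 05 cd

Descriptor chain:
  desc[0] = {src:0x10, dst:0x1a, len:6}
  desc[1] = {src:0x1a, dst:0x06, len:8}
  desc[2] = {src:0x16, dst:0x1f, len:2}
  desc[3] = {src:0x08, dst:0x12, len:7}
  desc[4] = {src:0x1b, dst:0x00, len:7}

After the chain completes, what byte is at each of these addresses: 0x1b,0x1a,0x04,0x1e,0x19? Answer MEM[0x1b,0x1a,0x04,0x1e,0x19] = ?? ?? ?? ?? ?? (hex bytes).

MEM[0x1b,0x1a,0x04,0x1e,0x19] = 20 2a c0 bb c5

D0: mem[0x1a..0x1f] <- [2a 20 53 83 bb 26]
D1: mem[0x06..0x0d] <- [2a 20 53 83 bb 26 a5 05]
D2: mem[0x1f..0x20] <- [c0 27]
D3: mem[0x12..0x18] <- [53 83 bb 26 a5 05 3c]
D4: mem[0x00..0x06] <- [20 53 83 bb c0 27 05]
query mem[0x1b]=0x20, mem[0x1a]=0x2a, mem[0x04]=0xc0, mem[0x1e]=0xbb, mem[0x19]=0xc5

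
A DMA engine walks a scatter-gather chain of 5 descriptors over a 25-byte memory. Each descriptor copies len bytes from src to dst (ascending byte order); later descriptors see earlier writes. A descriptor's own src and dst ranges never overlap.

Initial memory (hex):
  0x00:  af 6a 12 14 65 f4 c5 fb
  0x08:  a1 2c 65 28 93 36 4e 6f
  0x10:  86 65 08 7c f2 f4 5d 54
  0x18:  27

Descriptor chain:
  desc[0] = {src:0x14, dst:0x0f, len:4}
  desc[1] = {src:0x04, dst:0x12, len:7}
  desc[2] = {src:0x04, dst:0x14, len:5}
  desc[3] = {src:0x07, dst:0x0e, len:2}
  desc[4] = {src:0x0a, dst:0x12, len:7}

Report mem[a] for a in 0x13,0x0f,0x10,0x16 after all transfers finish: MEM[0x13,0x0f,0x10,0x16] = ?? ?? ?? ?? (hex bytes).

[0] 0x14->0x0f len=4 : f2 f4 5d 54
[1] 0x04->0x12 len=7 : 65 f4 c5 fb a1 2c 65
[2] 0x04->0x14 len=5 : 65 f4 c5 fb a1
[3] 0x07->0x0e len=2 : fb a1
[4] 0x0a->0x12 len=7 : 65 28 93 36 fb a1 f4
query mem[0x13]=0x28, mem[0x0f]=0xa1, mem[0x10]=0xf4, mem[0x16]=0xfb

MEM[0x13,0x0f,0x10,0x16] = 28 a1 f4 fb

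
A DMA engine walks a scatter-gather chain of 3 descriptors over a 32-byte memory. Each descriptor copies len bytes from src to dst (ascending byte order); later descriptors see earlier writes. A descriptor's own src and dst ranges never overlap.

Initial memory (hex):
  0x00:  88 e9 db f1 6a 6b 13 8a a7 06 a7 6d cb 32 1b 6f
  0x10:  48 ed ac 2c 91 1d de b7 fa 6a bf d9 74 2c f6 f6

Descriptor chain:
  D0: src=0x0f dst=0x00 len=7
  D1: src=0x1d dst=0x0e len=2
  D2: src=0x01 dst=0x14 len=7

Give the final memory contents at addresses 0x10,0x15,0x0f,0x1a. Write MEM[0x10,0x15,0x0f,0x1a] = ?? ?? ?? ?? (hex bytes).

  after D0: wrote 7B at 0x00 = 6f48edac2c911d
  after D1: wrote 2B at 0x0e = 2cf6
  after D2: wrote 7B at 0x14 = 48edac2c911d8a
query mem[0x10]=0x48, mem[0x15]=0xed, mem[0x0f]=0xf6, mem[0x1a]=0x8a

MEM[0x10,0x15,0x0f,0x1a] = 48 ed f6 8a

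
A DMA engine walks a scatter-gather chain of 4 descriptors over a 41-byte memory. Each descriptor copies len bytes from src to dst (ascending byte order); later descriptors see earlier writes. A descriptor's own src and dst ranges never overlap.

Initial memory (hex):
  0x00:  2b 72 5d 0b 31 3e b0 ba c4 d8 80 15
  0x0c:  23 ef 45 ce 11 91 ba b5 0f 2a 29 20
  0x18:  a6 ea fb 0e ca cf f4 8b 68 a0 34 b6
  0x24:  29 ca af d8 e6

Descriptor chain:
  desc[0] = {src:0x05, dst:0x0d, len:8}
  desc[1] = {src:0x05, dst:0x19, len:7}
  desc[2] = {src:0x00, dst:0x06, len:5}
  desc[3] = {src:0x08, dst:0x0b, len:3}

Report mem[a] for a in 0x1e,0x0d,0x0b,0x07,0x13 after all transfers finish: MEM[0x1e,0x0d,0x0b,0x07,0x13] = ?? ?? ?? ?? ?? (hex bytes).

D0: mem[0x0d..0x14] <- [3e b0 ba c4 d8 80 15 23]
D1: mem[0x19..0x1f] <- [3e b0 ba c4 d8 80 15]
D2: mem[0x06..0x0a] <- [2b 72 5d 0b 31]
D3: mem[0x0b..0x0d] <- [5d 0b 31]
query mem[0x1e]=0x80, mem[0x0d]=0x31, mem[0x0b]=0x5d, mem[0x07]=0x72, mem[0x13]=0x15

MEM[0x1e,0x0d,0x0b,0x07,0x13] = 80 31 5d 72 15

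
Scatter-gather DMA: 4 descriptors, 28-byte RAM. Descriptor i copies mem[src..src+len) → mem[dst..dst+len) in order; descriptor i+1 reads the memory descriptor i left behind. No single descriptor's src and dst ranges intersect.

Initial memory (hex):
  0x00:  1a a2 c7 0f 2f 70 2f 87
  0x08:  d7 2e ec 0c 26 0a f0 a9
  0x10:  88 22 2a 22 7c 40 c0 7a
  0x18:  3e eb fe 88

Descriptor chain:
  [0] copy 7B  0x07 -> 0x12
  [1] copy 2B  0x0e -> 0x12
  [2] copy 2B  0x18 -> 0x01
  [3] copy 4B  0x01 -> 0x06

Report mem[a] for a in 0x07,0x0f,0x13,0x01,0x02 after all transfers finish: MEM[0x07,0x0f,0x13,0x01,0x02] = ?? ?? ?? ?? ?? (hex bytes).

MEM[0x07,0x0f,0x13,0x01,0x02] = eb a9 a9 0a eb

D0: mem[0x12..0x18] <- [87 d7 2e ec 0c 26 0a]
D1: mem[0x12..0x13] <- [f0 a9]
D2: mem[0x01..0x02] <- [0a eb]
D3: mem[0x06..0x09] <- [0a eb 0f 2f]
query mem[0x07]=0xeb, mem[0x0f]=0xa9, mem[0x13]=0xa9, mem[0x01]=0x0a, mem[0x02]=0xeb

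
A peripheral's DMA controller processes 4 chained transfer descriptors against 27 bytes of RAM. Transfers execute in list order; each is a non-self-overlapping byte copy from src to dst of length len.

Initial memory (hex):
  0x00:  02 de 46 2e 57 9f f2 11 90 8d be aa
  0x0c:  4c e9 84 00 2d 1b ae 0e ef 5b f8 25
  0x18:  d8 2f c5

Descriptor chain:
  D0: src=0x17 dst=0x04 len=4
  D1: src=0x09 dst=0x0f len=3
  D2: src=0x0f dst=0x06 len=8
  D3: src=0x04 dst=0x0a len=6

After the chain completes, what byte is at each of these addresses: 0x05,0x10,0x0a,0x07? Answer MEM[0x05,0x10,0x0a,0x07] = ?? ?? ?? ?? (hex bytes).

MEM[0x05,0x10,0x0a,0x07] = d8 be 25 be

[0] 0x17->0x04 len=4 : 25 d8 2f c5
[1] 0x09->0x0f len=3 : 8d be aa
[2] 0x0f->0x06 len=8 : 8d be aa ae 0e ef 5b f8
[3] 0x04->0x0a len=6 : 25 d8 8d be aa ae
query mem[0x05]=0xd8, mem[0x10]=0xbe, mem[0x0a]=0x25, mem[0x07]=0xbe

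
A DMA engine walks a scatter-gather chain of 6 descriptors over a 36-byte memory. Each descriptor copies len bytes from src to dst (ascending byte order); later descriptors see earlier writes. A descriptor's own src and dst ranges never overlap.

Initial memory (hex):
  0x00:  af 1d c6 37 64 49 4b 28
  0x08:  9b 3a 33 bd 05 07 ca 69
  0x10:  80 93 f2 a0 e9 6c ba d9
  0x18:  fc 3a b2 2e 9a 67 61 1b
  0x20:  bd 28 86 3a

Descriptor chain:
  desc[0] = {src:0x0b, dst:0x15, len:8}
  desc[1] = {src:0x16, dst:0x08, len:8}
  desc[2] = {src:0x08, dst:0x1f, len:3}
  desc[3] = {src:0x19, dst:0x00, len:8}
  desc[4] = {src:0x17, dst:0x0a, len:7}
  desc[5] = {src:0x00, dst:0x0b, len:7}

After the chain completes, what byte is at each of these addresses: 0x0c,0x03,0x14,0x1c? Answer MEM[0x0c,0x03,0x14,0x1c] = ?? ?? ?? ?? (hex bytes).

MEM[0x0c,0x03,0x14,0x1c] = 80 f2 e9 f2

D0: mem[0x15..0x1c] <- [bd 05 07 ca 69 80 93 f2]
D1: mem[0x08..0x0f] <- [05 07 ca 69 80 93 f2 67]
D2: mem[0x1f..0x21] <- [05 07 ca]
D3: mem[0x00..0x07] <- [69 80 93 f2 67 61 05 07]
D4: mem[0x0a..0x10] <- [07 ca 69 80 93 f2 67]
D5: mem[0x0b..0x11] <- [69 80 93 f2 67 61 05]
query mem[0x0c]=0x80, mem[0x03]=0xf2, mem[0x14]=0xe9, mem[0x1c]=0xf2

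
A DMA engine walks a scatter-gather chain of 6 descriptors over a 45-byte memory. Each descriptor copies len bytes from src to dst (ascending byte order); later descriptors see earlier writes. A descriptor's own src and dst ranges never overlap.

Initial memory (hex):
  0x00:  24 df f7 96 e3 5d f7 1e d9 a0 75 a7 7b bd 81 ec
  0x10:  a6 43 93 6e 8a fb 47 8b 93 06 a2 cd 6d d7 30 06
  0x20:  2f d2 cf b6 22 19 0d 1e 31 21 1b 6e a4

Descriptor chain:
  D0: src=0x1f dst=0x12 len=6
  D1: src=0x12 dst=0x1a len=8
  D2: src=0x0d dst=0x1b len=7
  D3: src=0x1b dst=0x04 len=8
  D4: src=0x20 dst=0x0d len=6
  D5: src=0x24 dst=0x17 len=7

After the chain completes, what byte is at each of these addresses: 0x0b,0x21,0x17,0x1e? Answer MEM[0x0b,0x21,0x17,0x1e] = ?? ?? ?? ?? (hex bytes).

MEM[0x0b,0x21,0x17,0x1e] = cf 2f 22 a6

[0] 0x1f->0x12 len=6 : 06 2f d2 cf b6 22
[1] 0x12->0x1a len=8 : 06 2f d2 cf b6 22 93 06
[2] 0x0d->0x1b len=7 : bd 81 ec a6 43 06 2f
[3] 0x1b->0x04 len=8 : bd 81 ec a6 43 06 2f cf
[4] 0x20->0x0d len=6 : 06 2f cf b6 22 19
[5] 0x24->0x17 len=7 : 22 19 0d 1e 31 21 1b
query mem[0x0b]=0xcf, mem[0x21]=0x2f, mem[0x17]=0x22, mem[0x1e]=0xa6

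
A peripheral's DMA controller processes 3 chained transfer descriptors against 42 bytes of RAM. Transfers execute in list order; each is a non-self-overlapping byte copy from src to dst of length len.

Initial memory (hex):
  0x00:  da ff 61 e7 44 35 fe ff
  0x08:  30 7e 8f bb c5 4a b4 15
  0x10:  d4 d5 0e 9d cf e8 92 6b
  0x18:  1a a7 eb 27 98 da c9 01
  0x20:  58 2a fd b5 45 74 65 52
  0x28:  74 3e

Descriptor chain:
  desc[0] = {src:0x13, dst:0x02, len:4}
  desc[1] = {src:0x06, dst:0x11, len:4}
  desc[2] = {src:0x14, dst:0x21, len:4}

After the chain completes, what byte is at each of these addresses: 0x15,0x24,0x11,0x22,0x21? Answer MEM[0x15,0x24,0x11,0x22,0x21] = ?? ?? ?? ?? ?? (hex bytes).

#0 dst[0x02+4] := {0x9d,0xcf,0xe8,0x92}
#1 dst[0x11+4] := {0xfe,0xff,0x30,0x7e}
#2 dst[0x21+4] := {0x7e,0xe8,0x92,0x6b}
query mem[0x15]=0xe8, mem[0x24]=0x6b, mem[0x11]=0xfe, mem[0x22]=0xe8, mem[0x21]=0x7e

MEM[0x15,0x24,0x11,0x22,0x21] = e8 6b fe e8 7e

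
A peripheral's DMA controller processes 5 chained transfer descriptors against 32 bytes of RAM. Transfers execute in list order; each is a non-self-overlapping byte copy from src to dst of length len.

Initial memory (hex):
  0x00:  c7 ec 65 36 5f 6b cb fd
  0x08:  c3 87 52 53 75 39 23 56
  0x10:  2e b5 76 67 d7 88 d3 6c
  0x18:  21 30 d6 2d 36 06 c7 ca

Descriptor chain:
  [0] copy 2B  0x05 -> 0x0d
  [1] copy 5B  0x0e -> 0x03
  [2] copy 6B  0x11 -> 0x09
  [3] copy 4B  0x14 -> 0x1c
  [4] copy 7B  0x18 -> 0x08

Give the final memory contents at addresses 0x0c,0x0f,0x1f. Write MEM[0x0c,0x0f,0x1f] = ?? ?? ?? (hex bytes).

MEM[0x0c,0x0f,0x1f] = d7 56 6c

D0: mem[0x0d..0x0e] <- [6b cb]
D1: mem[0x03..0x07] <- [cb 56 2e b5 76]
D2: mem[0x09..0x0e] <- [b5 76 67 d7 88 d3]
D3: mem[0x1c..0x1f] <- [d7 88 d3 6c]
D4: mem[0x08..0x0e] <- [21 30 d6 2d d7 88 d3]
query mem[0x0c]=0xd7, mem[0x0f]=0x56, mem[0x1f]=0x6c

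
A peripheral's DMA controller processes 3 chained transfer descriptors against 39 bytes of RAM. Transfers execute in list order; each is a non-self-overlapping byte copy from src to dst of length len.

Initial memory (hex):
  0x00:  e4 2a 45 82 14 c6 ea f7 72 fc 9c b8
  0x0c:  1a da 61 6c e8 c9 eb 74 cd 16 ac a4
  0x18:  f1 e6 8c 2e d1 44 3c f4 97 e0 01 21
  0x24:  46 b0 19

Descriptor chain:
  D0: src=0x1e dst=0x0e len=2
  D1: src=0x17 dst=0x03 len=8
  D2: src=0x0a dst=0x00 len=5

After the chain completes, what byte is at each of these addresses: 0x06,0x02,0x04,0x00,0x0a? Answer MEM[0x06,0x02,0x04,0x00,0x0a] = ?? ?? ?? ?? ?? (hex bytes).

MEM[0x06,0x02,0x04,0x00,0x0a] = 8c 1a 3c 3c 3c

D0: mem[0x0e..0x0f] <- [3c f4]
D1: mem[0x03..0x0a] <- [a4 f1 e6 8c 2e d1 44 3c]
D2: mem[0x00..0x04] <- [3c b8 1a da 3c]
query mem[0x06]=0x8c, mem[0x02]=0x1a, mem[0x04]=0x3c, mem[0x00]=0x3c, mem[0x0a]=0x3c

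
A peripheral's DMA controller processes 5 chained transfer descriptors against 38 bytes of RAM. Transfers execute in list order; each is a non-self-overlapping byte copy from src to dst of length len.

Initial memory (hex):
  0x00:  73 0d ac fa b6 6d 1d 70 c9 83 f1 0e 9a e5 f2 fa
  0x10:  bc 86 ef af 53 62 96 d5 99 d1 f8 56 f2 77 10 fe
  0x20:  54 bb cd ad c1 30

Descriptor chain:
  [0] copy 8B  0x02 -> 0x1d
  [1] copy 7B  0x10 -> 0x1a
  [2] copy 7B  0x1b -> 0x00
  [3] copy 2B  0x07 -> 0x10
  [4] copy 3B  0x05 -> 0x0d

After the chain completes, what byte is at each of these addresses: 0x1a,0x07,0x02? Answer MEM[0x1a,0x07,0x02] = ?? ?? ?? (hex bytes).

MEM[0x1a,0x07,0x02] = bc 70 af

[0] 0x02->0x1d len=8 : ac fa b6 6d 1d 70 c9 83
[1] 0x10->0x1a len=7 : bc 86 ef af 53 62 96
[2] 0x1b->0x00 len=7 : 86 ef af 53 62 96 1d
[3] 0x07->0x10 len=2 : 70 c9
[4] 0x05->0x0d len=3 : 96 1d 70
query mem[0x1a]=0xbc, mem[0x07]=0x70, mem[0x02]=0xaf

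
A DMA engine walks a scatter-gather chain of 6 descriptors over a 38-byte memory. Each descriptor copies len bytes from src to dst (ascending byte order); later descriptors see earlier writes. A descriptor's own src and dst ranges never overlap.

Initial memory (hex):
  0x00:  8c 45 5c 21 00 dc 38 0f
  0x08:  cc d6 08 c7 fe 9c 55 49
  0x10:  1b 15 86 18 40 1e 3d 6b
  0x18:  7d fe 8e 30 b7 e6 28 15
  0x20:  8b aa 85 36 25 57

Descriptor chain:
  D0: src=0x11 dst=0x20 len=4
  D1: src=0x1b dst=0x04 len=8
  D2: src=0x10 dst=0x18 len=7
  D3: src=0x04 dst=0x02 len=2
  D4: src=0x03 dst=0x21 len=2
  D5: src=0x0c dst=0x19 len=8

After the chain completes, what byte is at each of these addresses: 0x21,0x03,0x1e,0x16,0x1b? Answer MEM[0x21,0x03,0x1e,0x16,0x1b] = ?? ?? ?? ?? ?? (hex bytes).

MEM[0x21,0x03,0x1e,0x16,0x1b] = b7 b7 15 3d 55

D0: mem[0x20..0x23] <- [15 86 18 40]
D1: mem[0x04..0x0b] <- [30 b7 e6 28 15 15 86 18]
D2: mem[0x18..0x1e] <- [1b 15 86 18 40 1e 3d]
D3: mem[0x02..0x03] <- [30 b7]
D4: mem[0x21..0x22] <- [b7 30]
D5: mem[0x19..0x20] <- [fe 9c 55 49 1b 15 86 18]
query mem[0x21]=0xb7, mem[0x03]=0xb7, mem[0x1e]=0x15, mem[0x16]=0x3d, mem[0x1b]=0x55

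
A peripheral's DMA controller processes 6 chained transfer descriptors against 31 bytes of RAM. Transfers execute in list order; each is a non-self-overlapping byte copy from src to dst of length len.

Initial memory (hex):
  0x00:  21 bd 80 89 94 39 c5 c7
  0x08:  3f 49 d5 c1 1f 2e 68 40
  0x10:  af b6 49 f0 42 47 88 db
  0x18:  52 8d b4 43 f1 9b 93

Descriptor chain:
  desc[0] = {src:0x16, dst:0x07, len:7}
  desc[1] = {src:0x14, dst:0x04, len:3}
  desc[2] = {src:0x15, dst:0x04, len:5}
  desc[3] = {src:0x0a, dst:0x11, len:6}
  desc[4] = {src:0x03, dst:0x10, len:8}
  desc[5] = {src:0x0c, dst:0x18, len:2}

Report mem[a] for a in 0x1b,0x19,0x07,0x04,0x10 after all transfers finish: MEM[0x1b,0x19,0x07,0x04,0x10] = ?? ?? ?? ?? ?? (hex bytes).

#0 dst[0x07+7] := {0x88,0xdb,0x52,0x8d,0xb4,0x43,0xf1}
#1 dst[0x04+3] := {0x42,0x47,0x88}
#2 dst[0x04+5] := {0x47,0x88,0xdb,0x52,0x8d}
#3 dst[0x11+6] := {0x8d,0xb4,0x43,0xf1,0x68,0x40}
#4 dst[0x10+8] := {0x89,0x47,0x88,0xdb,0x52,0x8d,0x52,0x8d}
#5 dst[0x18+2] := {0x43,0xf1}
query mem[0x1b]=0x43, mem[0x19]=0xf1, mem[0x07]=0x52, mem[0x04]=0x47, mem[0x10]=0x89

MEM[0x1b,0x19,0x07,0x04,0x10] = 43 f1 52 47 89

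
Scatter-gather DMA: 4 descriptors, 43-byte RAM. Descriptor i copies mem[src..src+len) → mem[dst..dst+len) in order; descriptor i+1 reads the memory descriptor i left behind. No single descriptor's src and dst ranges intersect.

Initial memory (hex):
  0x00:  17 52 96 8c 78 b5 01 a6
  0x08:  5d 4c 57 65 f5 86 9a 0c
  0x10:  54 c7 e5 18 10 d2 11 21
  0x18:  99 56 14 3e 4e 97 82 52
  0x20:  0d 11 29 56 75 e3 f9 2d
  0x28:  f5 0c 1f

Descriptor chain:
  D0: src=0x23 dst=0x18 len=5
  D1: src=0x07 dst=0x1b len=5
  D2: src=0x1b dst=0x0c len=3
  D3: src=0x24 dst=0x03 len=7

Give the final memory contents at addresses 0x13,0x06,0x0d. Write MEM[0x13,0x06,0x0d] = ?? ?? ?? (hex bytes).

#0 dst[0x18+5] := {0x56,0x75,0xe3,0xf9,0x2d}
#1 dst[0x1b+5] := {0xa6,0x5d,0x4c,0x57,0x65}
#2 dst[0x0c+3] := {0xa6,0x5d,0x4c}
#3 dst[0x03+7] := {0x75,0xe3,0xf9,0x2d,0xf5,0x0c,0x1f}
query mem[0x13]=0x18, mem[0x06]=0x2d, mem[0x0d]=0x5d

MEM[0x13,0x06,0x0d] = 18 2d 5d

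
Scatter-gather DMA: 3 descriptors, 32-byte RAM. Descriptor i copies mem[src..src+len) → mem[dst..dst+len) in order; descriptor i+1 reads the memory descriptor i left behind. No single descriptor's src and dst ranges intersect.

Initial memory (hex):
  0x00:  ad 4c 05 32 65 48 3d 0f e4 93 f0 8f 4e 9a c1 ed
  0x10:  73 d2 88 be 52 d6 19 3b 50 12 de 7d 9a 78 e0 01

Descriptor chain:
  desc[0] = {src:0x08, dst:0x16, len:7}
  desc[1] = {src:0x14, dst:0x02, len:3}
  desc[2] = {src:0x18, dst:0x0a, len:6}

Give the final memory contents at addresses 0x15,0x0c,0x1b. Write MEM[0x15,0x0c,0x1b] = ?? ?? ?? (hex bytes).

[0] 0x08->0x16 len=7 : e4 93 f0 8f 4e 9a c1
[1] 0x14->0x02 len=3 : 52 d6 e4
[2] 0x18->0x0a len=6 : f0 8f 4e 9a c1 78
query mem[0x15]=0xd6, mem[0x0c]=0x4e, mem[0x1b]=0x9a

MEM[0x15,0x0c,0x1b] = d6 4e 9a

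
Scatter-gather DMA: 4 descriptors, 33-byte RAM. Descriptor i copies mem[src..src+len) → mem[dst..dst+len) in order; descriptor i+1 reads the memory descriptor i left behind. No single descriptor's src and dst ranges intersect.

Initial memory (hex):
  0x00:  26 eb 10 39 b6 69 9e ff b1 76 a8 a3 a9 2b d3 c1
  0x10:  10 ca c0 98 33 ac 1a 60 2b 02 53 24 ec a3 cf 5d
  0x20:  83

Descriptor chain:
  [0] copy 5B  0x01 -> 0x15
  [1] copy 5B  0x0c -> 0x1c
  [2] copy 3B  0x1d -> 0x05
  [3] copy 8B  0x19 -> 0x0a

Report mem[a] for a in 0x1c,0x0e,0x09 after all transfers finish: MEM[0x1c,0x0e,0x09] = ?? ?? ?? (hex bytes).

[0] 0x01->0x15 len=5 : eb 10 39 b6 69
[1] 0x0c->0x1c len=5 : a9 2b d3 c1 10
[2] 0x1d->0x05 len=3 : 2b d3 c1
[3] 0x19->0x0a len=8 : 69 53 24 a9 2b d3 c1 10
query mem[0x1c]=0xa9, mem[0x0e]=0x2b, mem[0x09]=0x76

MEM[0x1c,0x0e,0x09] = a9 2b 76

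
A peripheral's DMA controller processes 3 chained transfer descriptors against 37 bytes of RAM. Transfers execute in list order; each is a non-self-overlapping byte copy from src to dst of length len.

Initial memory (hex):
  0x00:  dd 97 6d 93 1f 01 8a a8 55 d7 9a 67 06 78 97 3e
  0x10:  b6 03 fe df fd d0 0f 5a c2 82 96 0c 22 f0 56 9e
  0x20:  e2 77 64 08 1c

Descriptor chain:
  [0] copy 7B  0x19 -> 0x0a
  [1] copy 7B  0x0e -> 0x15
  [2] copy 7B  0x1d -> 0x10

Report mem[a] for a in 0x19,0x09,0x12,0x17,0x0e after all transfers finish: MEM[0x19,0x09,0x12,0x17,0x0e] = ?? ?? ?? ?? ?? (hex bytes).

MEM[0x19,0x09,0x12,0x17,0x0e] = fe d7 9e 9e f0

[0] 0x19->0x0a len=7 : 82 96 0c 22 f0 56 9e
[1] 0x0e->0x15 len=7 : f0 56 9e 03 fe df fd
[2] 0x1d->0x10 len=7 : f0 56 9e e2 77 64 08
query mem[0x19]=0xfe, mem[0x09]=0xd7, mem[0x12]=0x9e, mem[0x17]=0x9e, mem[0x0e]=0xf0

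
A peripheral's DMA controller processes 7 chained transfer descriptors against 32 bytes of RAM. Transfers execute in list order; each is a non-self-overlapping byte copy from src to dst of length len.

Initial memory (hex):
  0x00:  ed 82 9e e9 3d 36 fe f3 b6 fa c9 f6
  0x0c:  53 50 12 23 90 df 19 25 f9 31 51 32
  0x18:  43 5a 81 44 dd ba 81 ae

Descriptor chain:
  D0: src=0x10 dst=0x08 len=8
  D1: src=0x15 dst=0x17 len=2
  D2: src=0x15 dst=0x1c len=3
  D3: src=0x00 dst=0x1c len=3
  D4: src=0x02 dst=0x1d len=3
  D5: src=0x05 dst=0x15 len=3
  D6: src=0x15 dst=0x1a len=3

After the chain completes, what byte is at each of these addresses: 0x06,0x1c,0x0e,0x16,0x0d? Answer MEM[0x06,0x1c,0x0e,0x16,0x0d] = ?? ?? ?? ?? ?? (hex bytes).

#0 dst[0x08+8] := {0x90,0xdf,0x19,0x25,0xf9,0x31,0x51,0x32}
#1 dst[0x17+2] := {0x31,0x51}
#2 dst[0x1c+3] := {0x31,0x51,0x31}
#3 dst[0x1c+3] := {0xed,0x82,0x9e}
#4 dst[0x1d+3] := {0x9e,0xe9,0x3d}
#5 dst[0x15+3] := {0x36,0xfe,0xf3}
#6 dst[0x1a+3] := {0x36,0xfe,0xf3}
query mem[0x06]=0xfe, mem[0x1c]=0xf3, mem[0x0e]=0x51, mem[0x16]=0xfe, mem[0x0d]=0x31

MEM[0x06,0x1c,0x0e,0x16,0x0d] = fe f3 51 fe 31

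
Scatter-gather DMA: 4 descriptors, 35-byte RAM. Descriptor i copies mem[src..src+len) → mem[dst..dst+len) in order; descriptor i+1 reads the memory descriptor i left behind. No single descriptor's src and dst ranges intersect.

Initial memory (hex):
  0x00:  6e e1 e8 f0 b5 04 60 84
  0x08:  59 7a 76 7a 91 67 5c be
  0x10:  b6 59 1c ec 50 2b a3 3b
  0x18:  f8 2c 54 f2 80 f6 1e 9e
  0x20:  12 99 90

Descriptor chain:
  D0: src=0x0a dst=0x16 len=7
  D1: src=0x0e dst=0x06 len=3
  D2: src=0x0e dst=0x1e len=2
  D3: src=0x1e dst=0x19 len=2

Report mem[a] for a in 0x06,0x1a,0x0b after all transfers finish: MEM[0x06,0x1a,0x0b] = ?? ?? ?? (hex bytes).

[0] 0x0a->0x16 len=7 : 76 7a 91 67 5c be b6
[1] 0x0e->0x06 len=3 : 5c be b6
[2] 0x0e->0x1e len=2 : 5c be
[3] 0x1e->0x19 len=2 : 5c be
query mem[0x06]=0x5c, mem[0x1a]=0xbe, mem[0x0b]=0x7a

MEM[0x06,0x1a,0x0b] = 5c be 7a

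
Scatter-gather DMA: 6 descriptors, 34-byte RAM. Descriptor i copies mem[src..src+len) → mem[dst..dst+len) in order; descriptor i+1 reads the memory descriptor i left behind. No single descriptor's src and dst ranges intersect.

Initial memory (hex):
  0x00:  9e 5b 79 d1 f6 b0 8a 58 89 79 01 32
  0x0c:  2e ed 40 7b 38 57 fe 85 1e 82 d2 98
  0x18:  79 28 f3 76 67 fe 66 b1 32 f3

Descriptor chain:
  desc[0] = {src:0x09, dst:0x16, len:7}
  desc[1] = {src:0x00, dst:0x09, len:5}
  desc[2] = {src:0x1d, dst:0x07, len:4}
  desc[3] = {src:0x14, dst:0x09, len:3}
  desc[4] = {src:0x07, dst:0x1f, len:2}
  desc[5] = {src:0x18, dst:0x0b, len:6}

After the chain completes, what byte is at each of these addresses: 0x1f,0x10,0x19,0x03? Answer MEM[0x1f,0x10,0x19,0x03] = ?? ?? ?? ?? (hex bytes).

MEM[0x1f,0x10,0x19,0x03] = fe fe 2e d1

D0: mem[0x16..0x1c] <- [79 01 32 2e ed 40 7b]
D1: mem[0x09..0x0d] <- [9e 5b 79 d1 f6]
D2: mem[0x07..0x0a] <- [fe 66 b1 32]
D3: mem[0x09..0x0b] <- [1e 82 79]
D4: mem[0x1f..0x20] <- [fe 66]
D5: mem[0x0b..0x10] <- [32 2e ed 40 7b fe]
query mem[0x1f]=0xfe, mem[0x10]=0xfe, mem[0x19]=0x2e, mem[0x03]=0xd1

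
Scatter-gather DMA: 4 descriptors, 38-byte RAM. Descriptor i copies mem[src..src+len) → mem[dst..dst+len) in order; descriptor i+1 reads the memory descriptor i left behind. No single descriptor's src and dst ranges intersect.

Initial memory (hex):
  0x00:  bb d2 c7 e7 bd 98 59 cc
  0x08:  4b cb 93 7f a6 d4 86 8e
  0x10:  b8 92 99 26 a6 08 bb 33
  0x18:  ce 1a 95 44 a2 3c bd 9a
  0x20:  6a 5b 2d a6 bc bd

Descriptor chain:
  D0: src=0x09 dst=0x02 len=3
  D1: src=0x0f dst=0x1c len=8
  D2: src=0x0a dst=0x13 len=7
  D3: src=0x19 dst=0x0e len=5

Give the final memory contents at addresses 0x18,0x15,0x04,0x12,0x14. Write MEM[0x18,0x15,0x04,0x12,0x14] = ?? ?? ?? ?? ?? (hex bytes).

  after D0: wrote 3B at 0x02 = cb937f
  after D1: wrote 8B at 0x1c = 8eb8929926a608bb
  after D2: wrote 7B at 0x13 = 937fa6d4868eb8
  after D3: wrote 5B at 0x0e = b895448eb8
query mem[0x18]=0x8e, mem[0x15]=0xa6, mem[0x04]=0x7f, mem[0x12]=0xb8, mem[0x14]=0x7f

MEM[0x18,0x15,0x04,0x12,0x14] = 8e a6 7f b8 7f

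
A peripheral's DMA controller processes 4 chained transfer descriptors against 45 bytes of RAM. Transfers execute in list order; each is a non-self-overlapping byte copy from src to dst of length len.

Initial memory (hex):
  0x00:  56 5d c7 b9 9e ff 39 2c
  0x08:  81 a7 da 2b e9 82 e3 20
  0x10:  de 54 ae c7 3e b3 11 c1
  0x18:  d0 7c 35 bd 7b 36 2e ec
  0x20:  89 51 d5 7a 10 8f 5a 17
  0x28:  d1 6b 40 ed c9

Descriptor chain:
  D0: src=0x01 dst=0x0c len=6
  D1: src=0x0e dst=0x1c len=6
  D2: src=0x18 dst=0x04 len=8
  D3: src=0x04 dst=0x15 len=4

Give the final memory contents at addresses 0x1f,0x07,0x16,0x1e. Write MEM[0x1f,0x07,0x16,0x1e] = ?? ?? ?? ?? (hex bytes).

[0] 0x01->0x0c len=6 : 5d c7 b9 9e ff 39
[1] 0x0e->0x1c len=6 : b9 9e ff 39 ae c7
[2] 0x18->0x04 len=8 : d0 7c 35 bd b9 9e ff 39
[3] 0x04->0x15 len=4 : d0 7c 35 bd
query mem[0x1f]=0x39, mem[0x07]=0xbd, mem[0x16]=0x7c, mem[0x1e]=0xff

MEM[0x1f,0x07,0x16,0x1e] = 39 bd 7c ff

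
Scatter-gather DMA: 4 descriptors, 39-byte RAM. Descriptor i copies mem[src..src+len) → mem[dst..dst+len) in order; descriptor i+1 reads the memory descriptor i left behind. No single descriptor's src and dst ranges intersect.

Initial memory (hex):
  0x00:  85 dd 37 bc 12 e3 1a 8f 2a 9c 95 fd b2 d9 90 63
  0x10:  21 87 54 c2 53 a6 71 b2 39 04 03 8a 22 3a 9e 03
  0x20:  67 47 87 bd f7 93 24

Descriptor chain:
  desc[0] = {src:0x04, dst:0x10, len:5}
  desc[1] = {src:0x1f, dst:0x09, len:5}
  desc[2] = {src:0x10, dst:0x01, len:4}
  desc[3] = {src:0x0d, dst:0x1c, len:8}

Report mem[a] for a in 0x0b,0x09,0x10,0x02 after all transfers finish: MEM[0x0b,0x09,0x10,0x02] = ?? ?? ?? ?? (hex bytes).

#0 dst[0x10+5] := {0x12,0xe3,0x1a,0x8f,0x2a}
#1 dst[0x09+5] := {0x03,0x67,0x47,0x87,0xbd}
#2 dst[0x01+4] := {0x12,0xe3,0x1a,0x8f}
#3 dst[0x1c+8] := {0xbd,0x90,0x63,0x12,0xe3,0x1a,0x8f,0x2a}
query mem[0x0b]=0x47, mem[0x09]=0x03, mem[0x10]=0x12, mem[0x02]=0xe3

MEM[0x0b,0x09,0x10,0x02] = 47 03 12 e3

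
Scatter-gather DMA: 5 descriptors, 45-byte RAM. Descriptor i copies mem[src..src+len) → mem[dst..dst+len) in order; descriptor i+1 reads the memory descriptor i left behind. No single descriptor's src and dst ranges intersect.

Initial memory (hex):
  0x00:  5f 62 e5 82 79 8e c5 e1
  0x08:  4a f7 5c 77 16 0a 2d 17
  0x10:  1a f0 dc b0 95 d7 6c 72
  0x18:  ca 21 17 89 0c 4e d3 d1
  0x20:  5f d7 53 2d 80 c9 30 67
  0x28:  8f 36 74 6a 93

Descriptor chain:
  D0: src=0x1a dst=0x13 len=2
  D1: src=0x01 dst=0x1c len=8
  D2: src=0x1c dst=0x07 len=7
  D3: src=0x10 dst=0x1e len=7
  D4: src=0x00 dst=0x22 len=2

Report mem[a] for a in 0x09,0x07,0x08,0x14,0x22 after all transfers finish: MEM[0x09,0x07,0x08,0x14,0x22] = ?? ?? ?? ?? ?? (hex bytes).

#0 dst[0x13+2] := {0x17,0x89}
#1 dst[0x1c+8] := {0x62,0xe5,0x82,0x79,0x8e,0xc5,0xe1,0x4a}
#2 dst[0x07+7] := {0x62,0xe5,0x82,0x79,0x8e,0xc5,0xe1}
#3 dst[0x1e+7] := {0x1a,0xf0,0xdc,0x17,0x89,0xd7,0x6c}
#4 dst[0x22+2] := {0x5f,0x62}
query mem[0x09]=0x82, mem[0x07]=0x62, mem[0x08]=0xe5, mem[0x14]=0x89, mem[0x22]=0x5f

MEM[0x09,0x07,0x08,0x14,0x22] = 82 62 e5 89 5f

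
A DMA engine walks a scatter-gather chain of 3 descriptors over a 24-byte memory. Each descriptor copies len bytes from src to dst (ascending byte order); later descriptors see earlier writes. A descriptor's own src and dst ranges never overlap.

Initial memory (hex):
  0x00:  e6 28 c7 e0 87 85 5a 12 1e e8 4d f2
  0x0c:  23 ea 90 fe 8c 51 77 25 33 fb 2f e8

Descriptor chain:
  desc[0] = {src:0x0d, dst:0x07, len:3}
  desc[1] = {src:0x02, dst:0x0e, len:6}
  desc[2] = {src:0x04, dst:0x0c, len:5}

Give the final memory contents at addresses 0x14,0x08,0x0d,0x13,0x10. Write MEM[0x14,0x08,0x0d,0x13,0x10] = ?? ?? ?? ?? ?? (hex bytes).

#0 dst[0x07+3] := {0xea,0x90,0xfe}
#1 dst[0x0e+6] := {0xc7,0xe0,0x87,0x85,0x5a,0xea}
#2 dst[0x0c+5] := {0x87,0x85,0x5a,0xea,0x90}
query mem[0x14]=0x33, mem[0x08]=0x90, mem[0x0d]=0x85, mem[0x13]=0xea, mem[0x10]=0x90

MEM[0x14,0x08,0x0d,0x13,0x10] = 33 90 85 ea 90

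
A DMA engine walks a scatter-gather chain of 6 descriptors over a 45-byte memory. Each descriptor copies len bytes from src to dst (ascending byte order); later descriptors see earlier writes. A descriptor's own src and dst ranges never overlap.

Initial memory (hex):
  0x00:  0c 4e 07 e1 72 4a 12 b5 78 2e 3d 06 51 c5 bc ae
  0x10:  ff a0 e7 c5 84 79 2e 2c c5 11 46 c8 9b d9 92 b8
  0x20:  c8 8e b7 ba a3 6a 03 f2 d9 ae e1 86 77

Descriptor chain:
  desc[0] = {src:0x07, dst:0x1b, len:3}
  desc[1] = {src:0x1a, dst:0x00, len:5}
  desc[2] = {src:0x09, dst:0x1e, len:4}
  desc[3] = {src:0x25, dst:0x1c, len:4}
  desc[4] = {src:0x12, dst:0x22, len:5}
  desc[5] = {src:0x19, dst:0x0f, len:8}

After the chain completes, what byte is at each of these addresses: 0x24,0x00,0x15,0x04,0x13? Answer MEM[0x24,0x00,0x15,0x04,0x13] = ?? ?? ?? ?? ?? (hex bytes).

MEM[0x24,0x00,0x15,0x04,0x13] = 84 46 d9 92 03

[0] 0x07->0x1b len=3 : b5 78 2e
[1] 0x1a->0x00 len=5 : 46 b5 78 2e 92
[2] 0x09->0x1e len=4 : 2e 3d 06 51
[3] 0x25->0x1c len=4 : 6a 03 f2 d9
[4] 0x12->0x22 len=5 : e7 c5 84 79 2e
[5] 0x19->0x0f len=8 : 11 46 b5 6a 03 f2 d9 06
query mem[0x24]=0x84, mem[0x00]=0x46, mem[0x15]=0xd9, mem[0x04]=0x92, mem[0x13]=0x03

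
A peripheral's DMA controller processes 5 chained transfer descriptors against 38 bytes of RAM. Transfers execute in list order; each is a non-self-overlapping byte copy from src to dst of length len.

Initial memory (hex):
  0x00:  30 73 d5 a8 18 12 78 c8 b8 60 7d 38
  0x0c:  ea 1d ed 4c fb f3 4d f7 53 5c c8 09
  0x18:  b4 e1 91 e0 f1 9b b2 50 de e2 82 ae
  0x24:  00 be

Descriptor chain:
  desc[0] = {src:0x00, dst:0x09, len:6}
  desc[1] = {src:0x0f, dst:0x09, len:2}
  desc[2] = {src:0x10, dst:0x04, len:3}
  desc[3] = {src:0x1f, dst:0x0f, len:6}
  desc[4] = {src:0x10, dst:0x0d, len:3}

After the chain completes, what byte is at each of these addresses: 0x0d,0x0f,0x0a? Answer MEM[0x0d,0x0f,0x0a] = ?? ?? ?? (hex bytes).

MEM[0x0d,0x0f,0x0a] = de 82 fb

#0 dst[0x09+6] := {0x30,0x73,0xd5,0xa8,0x18,0x12}
#1 dst[0x09+2] := {0x4c,0xfb}
#2 dst[0x04+3] := {0xfb,0xf3,0x4d}
#3 dst[0x0f+6] := {0x50,0xde,0xe2,0x82,0xae,0x00}
#4 dst[0x0d+3] := {0xde,0xe2,0x82}
query mem[0x0d]=0xde, mem[0x0f]=0x82, mem[0x0a]=0xfb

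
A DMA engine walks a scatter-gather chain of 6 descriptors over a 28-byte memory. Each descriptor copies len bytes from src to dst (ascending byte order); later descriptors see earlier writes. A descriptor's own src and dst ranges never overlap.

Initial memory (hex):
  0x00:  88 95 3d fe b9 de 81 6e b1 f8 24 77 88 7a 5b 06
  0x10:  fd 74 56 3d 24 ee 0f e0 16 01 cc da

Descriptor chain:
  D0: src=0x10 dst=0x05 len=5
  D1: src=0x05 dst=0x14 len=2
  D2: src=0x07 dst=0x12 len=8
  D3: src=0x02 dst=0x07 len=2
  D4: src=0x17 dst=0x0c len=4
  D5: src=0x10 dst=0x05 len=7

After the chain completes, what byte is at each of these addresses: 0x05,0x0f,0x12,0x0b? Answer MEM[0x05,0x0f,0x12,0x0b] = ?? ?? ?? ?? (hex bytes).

MEM[0x05,0x0f,0x12,0x0b] = fd cc 56 77

D0: mem[0x05..0x09] <- [fd 74 56 3d 24]
D1: mem[0x14..0x15] <- [fd 74]
D2: mem[0x12..0x19] <- [56 3d 24 24 77 88 7a 5b]
D3: mem[0x07..0x08] <- [3d fe]
D4: mem[0x0c..0x0f] <- [88 7a 5b cc]
D5: mem[0x05..0x0b] <- [fd 74 56 3d 24 24 77]
query mem[0x05]=0xfd, mem[0x0f]=0xcc, mem[0x12]=0x56, mem[0x0b]=0x77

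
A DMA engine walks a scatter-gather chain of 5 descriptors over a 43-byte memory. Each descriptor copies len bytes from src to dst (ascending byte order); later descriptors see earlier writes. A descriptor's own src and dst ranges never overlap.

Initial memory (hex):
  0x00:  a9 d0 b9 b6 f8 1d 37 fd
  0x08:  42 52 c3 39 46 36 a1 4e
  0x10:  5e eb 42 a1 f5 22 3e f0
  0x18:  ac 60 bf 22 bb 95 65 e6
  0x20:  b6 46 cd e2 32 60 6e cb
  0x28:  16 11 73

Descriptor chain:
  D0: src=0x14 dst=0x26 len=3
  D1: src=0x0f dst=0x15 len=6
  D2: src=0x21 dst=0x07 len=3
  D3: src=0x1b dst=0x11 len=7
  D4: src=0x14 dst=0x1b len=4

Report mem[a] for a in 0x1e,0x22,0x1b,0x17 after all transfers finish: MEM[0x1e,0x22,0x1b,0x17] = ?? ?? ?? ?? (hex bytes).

D0: mem[0x26..0x28] <- [f5 22 3e]
D1: mem[0x15..0x1a] <- [4e 5e eb 42 a1 f5]
D2: mem[0x07..0x09] <- [46 cd e2]
D3: mem[0x11..0x17] <- [22 bb 95 65 e6 b6 46]
D4: mem[0x1b..0x1e] <- [65 e6 b6 46]
query mem[0x1e]=0x46, mem[0x22]=0xcd, mem[0x1b]=0x65, mem[0x17]=0x46

MEM[0x1e,0x22,0x1b,0x17] = 46 cd 65 46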